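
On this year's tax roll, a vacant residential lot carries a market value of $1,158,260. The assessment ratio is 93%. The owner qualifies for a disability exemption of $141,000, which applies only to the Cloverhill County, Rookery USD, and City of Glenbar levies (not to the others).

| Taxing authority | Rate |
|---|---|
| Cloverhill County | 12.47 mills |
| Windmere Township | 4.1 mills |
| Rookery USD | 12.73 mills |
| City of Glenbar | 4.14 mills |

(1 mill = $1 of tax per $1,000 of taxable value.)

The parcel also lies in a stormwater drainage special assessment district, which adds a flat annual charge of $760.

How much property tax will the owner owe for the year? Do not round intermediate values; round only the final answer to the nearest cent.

$32,644.02

Assessed value = $1,158,260 × 0.93 = $1,077,181.8
Cloverhill County: ($1,077,181.8 − $141,000) × 0.01247 = $936,181.8 × 0.01247 = $11,674.187046
Windmere Township: $1,077,181.8 × 0.0041 = $4,416.44538
Rookery USD: ($1,077,181.8 − $141,000) × 0.01273 = $936,181.8 × 0.01273 = $11,917.594314
City of Glenbar: ($1,077,181.8 − $141,000) × 0.00414 = $936,181.8 × 0.00414 = $3,875.792652
Levies subtotal = $31,884.019392
Total = $31,884.019392 + $760 = $32,644.019392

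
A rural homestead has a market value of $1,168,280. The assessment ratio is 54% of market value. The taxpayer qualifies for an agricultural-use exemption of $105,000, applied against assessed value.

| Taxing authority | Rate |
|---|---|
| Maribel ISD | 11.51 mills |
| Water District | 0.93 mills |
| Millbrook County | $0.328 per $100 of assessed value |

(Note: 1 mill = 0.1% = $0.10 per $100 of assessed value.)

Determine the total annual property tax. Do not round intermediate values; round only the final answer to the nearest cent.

Assessed value = $1,168,280 × 0.54 = $630,871.2
Taxable value = $630,871.2 − $105,000 = $525,871.2
Maribel ISD: $525,871.2 × 0.01151 = $6,052.777512
Water District: $525,871.2 × 0.00093 = $489.060216
Millbrook County: $525,871.2 × 0.00328 = $1,724.857536
Total = $8,266.695264

$8,266.70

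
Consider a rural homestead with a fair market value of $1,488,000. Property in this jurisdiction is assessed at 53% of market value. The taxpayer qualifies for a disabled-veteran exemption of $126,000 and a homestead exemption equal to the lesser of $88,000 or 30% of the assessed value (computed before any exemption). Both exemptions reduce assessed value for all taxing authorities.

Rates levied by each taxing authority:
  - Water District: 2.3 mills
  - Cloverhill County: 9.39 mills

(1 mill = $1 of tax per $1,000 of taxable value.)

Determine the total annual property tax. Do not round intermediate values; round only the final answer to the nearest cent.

Assessed value = $1,488,000 × 0.53 = $788,640
Homestead exemption = min($88,000, 30% × $788,640) = min($88,000, $236,592) = $88,000 (dollar cap binds)
Taxable value = $788,640 − $126,000 − $88,000 = $574,640
Water District: $574,640 × 0.0023 = $1,321.672
Cloverhill County: $574,640 × 0.00939 = $5,395.8696
Total = $6,717.5416

$6,717.54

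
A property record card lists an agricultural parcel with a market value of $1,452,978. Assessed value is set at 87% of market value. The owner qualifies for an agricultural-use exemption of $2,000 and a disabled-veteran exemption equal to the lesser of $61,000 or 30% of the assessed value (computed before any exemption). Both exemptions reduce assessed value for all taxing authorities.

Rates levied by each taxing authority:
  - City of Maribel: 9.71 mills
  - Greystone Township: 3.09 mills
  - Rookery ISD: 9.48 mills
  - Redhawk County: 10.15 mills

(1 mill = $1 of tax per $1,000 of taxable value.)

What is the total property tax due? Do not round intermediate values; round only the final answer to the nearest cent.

Assessed value = $1,452,978 × 0.87 = $1,264,090.86
Disabled-veteran exemption = min($61,000, 30% × $1,264,090.86) = min($61,000, $379,227.258) = $61,000 (dollar cap binds)
Taxable value = $1,264,090.86 − $2,000 − $61,000 = $1,201,090.86
City of Maribel: $1,201,090.86 × 0.00971 = $11,662.5922506
Greystone Township: $1,201,090.86 × 0.00309 = $3,711.3707574
Rookery ISD: $1,201,090.86 × 0.00948 = $11,386.3413528
Redhawk County: $1,201,090.86 × 0.01015 = $12,191.072229
Total = $38,951.3765898

$38,951.38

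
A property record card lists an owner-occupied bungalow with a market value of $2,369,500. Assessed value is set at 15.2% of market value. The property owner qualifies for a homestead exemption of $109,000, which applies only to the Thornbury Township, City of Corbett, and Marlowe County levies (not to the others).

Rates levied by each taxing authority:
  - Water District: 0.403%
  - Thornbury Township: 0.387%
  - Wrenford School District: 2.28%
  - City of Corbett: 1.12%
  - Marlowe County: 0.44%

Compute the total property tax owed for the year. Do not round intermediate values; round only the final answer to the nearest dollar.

Assessed value = $2,369,500 × 0.152 = $360,164
Water District: $360,164 × 0.00403 = $1,451.46092
Thornbury Township: ($360,164 − $109,000) × 0.00387 = $251,164 × 0.00387 = $972.00468
Wrenford School District: $360,164 × 0.0228 = $8,211.7392
City of Corbett: ($360,164 − $109,000) × 0.0112 = $251,164 × 0.0112 = $2,813.0368
Marlowe County: ($360,164 − $109,000) × 0.0044 = $251,164 × 0.0044 = $1,105.1216
Total = $14,553.3632

$14,553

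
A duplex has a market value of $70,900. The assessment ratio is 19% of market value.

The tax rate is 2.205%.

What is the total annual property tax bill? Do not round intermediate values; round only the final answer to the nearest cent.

Assessed value = $70,900 × 0.19 = $13,471
Tax = $13,471 × 0.02205 = $297.03555

$297.04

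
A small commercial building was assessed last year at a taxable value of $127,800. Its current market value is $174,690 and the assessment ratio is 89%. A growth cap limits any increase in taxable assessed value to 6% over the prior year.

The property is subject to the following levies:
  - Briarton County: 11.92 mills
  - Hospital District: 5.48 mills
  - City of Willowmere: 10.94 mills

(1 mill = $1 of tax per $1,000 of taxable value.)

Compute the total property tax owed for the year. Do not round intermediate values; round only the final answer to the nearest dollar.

Uncapped assessed value = $174,690 × 0.89 = $155,474.1
Cap limit = $127,800 × 1.06 = $135,468
Taxable assessed value = min($155,474.1, $135,468) = $135,468 (cap binds)
Briarton County: $135,468 × 0.01192 = $1,614.77856
Hospital District: $135,468 × 0.00548 = $742.36464
City of Willowmere: $135,468 × 0.01094 = $1,482.01992
Total = $3,839.16312

$3,839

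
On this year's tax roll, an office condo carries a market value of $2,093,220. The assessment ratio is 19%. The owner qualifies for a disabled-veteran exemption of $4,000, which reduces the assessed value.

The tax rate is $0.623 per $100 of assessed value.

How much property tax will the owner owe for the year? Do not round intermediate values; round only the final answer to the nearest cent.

Assessed value = $2,093,220 × 0.19 = $397,711.8
Taxable value = $397,711.8 − $4,000 = $393,711.8
Tax = $393,711.8 × 0.00623 = $2,452.824514

$2,452.82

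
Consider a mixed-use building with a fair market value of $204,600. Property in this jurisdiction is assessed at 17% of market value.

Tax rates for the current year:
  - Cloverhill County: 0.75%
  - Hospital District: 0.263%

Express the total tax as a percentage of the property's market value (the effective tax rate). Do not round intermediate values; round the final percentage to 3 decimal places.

0.172%

Assessed value = $204,600 × 0.17 = $34,782
Cloverhill County: $34,782 × 0.0075 = $260.865
Hospital District: $34,782 × 0.00263 = $91.47666
Total tax = $352.34166
Effective rate = $352.34166 ÷ $204,600 = 0.172% of market value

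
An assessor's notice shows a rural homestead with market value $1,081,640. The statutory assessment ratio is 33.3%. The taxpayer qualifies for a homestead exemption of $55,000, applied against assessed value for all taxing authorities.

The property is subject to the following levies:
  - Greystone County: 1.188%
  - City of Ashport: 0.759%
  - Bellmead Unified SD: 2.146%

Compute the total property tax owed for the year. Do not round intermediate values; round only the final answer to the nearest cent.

Assessed value = $1,081,640 × 0.333 = $360,186.12
Taxable value = $360,186.12 − $55,000 = $305,186.12
Greystone County: $305,186.12 × 0.01188 = $3,625.6111056
City of Ashport: $305,186.12 × 0.00759 = $2,316.3626508
Bellmead Unified SD: $305,186.12 × 0.02146 = $6,549.2941352
Total = $3,625.6111056 + $2,316.3626508 + $6,549.2941352 = $12,491.2678916

$12,491.27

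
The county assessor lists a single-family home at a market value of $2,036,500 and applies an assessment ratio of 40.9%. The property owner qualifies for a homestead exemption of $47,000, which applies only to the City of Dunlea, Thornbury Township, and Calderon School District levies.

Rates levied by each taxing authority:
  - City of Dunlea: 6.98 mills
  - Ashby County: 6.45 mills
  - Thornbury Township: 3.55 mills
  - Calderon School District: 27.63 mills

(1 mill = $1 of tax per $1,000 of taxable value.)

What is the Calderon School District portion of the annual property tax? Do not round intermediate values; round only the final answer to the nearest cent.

$21,715.20

Assessed value = $2,036,500 × 0.409 = $832,928.5
Calderon School District taxable value = $832,928.5 − $47,000 = $785,928.5
Calderon School District levy = $785,928.5 × 0.02763 = $21,715.204455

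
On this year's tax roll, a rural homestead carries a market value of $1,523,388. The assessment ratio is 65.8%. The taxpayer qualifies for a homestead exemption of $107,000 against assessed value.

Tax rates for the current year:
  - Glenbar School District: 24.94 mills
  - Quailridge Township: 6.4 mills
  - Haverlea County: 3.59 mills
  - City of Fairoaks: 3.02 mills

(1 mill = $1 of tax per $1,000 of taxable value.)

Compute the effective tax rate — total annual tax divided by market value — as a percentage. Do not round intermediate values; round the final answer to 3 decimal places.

Assessed value = $1,523,388 × 0.658 = $1,002,389.304
Taxable value = $1,002,389.304 − $107,000 = $895,389.304
Glenbar School District: $895,389.304 × 0.02494 = $22,331.00924176
Quailridge Township: $895,389.304 × 0.0064 = $5,730.4915456
Haverlea County: $895,389.304 × 0.00359 = $3,214.44760136
City of Fairoaks: $895,389.304 × 0.00302 = $2,704.07569808
Total tax = $33,980.0240868
Effective rate = $33,980.0240868 ÷ $1,523,388 = 2.231% of market value

2.231%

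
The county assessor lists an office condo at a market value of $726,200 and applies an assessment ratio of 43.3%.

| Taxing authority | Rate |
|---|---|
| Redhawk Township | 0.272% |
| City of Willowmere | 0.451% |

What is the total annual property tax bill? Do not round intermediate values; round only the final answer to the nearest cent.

Assessed value = $726,200 × 0.433 = $314,444.6
Redhawk Township: $314,444.6 × 0.00272 = $855.289312
City of Willowmere: $314,444.6 × 0.00451 = $1,418.145146
Total = $855.289312 + $1,418.145146 = $2,273.434458

$2,273.43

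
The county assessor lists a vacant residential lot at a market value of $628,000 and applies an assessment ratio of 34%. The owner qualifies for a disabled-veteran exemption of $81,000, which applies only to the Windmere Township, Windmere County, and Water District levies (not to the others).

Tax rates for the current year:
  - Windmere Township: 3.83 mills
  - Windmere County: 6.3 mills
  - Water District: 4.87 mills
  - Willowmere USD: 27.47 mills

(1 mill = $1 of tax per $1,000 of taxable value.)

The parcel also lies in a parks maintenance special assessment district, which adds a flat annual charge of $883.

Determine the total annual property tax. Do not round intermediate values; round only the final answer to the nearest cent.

Assessed value = $628,000 × 0.34 = $213,520
Windmere Township: ($213,520 − $81,000) × 0.00383 = $132,520 × 0.00383 = $507.5516
Windmere County: ($213,520 − $81,000) × 0.0063 = $132,520 × 0.0063 = $834.876
Water District: ($213,520 − $81,000) × 0.00487 = $132,520 × 0.00487 = $645.3724
Willowmere USD: $213,520 × 0.02747 = $5,865.3944
Levies subtotal = $7,853.1944
Total = $7,853.1944 + $883 = $8,736.1944

$8,736.19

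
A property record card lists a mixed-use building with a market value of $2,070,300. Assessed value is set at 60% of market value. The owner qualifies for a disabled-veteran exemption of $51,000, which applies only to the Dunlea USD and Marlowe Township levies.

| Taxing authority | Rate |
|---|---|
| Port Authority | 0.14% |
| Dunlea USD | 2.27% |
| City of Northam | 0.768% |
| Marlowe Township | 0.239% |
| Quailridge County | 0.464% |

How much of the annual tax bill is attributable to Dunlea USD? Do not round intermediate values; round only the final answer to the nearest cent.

$27,039.79

Assessed value = $2,070,300 × 0.6 = $1,242,180
Dunlea USD taxable value = $1,242,180 − $51,000 = $1,191,180
Dunlea USD levy = $1,191,180 × 0.0227 = $27,039.786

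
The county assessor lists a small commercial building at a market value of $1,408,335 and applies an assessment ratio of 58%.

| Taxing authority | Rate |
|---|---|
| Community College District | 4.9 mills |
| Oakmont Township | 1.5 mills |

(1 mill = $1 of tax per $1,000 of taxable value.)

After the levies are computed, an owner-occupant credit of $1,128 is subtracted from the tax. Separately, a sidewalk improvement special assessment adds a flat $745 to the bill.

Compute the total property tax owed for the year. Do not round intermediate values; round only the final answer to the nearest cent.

Assessed value = $1,408,335 × 0.58 = $816,834.3
Community College District: $816,834.3 × 0.0049 = $4,002.48807
Oakmont Township: $816,834.3 × 0.0015 = $1,225.25145
Levies subtotal = $5,227.73952
After credit = $5,227.73952 − $1,128 = $4,099.73952
Total = $4,099.73952 + $745 = $4,844.73952

$4,844.74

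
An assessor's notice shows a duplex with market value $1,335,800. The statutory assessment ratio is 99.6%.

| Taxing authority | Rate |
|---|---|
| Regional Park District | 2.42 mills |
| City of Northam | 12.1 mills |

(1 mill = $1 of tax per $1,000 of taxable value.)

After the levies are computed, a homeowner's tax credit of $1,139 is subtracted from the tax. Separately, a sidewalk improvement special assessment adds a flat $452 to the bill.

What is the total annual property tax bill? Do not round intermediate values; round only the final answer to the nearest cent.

Assessed value = $1,335,800 × 0.996 = $1,330,456.8
Regional Park District: $1,330,456.8 × 0.00242 = $3,219.705456
City of Northam: $1,330,456.8 × 0.0121 = $16,098.52728
Levies subtotal = $19,318.232736
After credit = $19,318.232736 − $1,139 = $18,179.232736
Total = $18,179.232736 + $452 = $18,631.232736

$18,631.23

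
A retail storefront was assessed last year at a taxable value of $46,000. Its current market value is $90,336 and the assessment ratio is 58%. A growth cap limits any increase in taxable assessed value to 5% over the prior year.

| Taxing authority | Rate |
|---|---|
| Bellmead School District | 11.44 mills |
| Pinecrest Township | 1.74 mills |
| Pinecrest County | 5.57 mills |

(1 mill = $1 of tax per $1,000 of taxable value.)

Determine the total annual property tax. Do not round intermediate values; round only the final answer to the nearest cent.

$905.63

Uncapped assessed value = $90,336 × 0.58 = $52,394.88
Cap limit = $46,000 × 1.05 = $48,300
Taxable assessed value = min($52,394.88, $48,300) = $48,300 (cap binds)
Bellmead School District: $48,300 × 0.01144 = $552.552
Pinecrest Township: $48,300 × 0.00174 = $84.042
Pinecrest County: $48,300 × 0.00557 = $269.031
Total = $905.625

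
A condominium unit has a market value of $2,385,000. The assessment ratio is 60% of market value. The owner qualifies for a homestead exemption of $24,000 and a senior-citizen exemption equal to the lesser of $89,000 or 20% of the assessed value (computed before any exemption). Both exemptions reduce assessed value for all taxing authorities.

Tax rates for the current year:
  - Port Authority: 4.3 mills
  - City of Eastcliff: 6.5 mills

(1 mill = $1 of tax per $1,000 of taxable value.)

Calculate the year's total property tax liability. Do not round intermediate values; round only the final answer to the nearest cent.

Assessed value = $2,385,000 × 0.6 = $1,431,000
Senior-citizen exemption = min($89,000, 20% × $1,431,000) = min($89,000, $286,200) = $89,000 (dollar cap binds)
Taxable value = $1,431,000 − $24,000 − $89,000 = $1,318,000
Port Authority: $1,318,000 × 0.0043 = $5,667.4
City of Eastcliff: $1,318,000 × 0.0065 = $8,567
Total = $14,234.4

$14,234.40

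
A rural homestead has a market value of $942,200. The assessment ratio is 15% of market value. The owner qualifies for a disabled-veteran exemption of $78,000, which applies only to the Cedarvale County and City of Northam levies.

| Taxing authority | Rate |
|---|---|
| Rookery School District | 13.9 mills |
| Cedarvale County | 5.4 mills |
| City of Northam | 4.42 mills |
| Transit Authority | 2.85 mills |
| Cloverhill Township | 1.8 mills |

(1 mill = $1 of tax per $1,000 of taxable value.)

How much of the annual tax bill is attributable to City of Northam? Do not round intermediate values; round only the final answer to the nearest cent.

Assessed value = $942,200 × 0.15 = $141,330
City of Northam taxable value = $141,330 − $78,000 = $63,330
City of Northam levy = $63,330 × 0.00442 = $279.9186

$279.92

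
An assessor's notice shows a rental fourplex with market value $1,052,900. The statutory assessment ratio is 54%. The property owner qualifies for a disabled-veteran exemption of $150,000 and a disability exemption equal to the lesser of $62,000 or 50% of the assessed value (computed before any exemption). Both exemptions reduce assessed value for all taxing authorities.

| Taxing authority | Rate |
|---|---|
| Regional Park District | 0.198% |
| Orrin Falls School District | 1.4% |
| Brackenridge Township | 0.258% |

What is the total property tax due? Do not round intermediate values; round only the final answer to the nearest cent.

Assessed value = $1,052,900 × 0.54 = $568,566
Disability exemption = min($62,000, 50% × $568,566) = min($62,000, $284,283) = $62,000 (dollar cap binds)
Taxable value = $568,566 − $150,000 − $62,000 = $356,566
Regional Park District: $356,566 × 0.00198 = $706.00068
Orrin Falls School District: $356,566 × 0.014 = $4,991.924
Brackenridge Township: $356,566 × 0.00258 = $919.94028
Total = $6,617.86496

$6,617.86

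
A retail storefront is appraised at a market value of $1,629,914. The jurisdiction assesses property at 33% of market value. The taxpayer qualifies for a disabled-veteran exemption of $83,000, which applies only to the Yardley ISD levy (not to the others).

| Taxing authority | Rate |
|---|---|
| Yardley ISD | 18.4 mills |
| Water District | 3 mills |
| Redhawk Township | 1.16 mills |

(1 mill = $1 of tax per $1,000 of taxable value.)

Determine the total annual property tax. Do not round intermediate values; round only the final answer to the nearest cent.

$10,607.18

Assessed value = $1,629,914 × 0.33 = $537,871.62
Yardley ISD: ($537,871.62 − $83,000) × 0.0184 = $454,871.62 × 0.0184 = $8,369.637808
Water District: $537,871.62 × 0.003 = $1,613.61486
Redhawk Township: $537,871.62 × 0.00116 = $623.9310792
Total = $10,607.1837472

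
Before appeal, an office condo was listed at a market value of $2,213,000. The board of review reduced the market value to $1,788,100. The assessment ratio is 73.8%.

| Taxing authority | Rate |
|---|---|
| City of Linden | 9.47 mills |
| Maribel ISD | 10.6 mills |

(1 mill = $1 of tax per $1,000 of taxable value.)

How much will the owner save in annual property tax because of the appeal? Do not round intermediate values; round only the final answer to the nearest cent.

Old assessed value = $2,213,000 × 0.738 = $1,633,194
New assessed value = $1,788,100 × 0.738 = $1,319,617.8
Combined rate = 0.00947 + 0.0106 = 0.02007
Old tax = $1,633,194 × 0.02007 = $32,778.20358
New tax = $1,319,617.8 × 0.02007 = $26,484.729246
Reduction = $32,778.20358 − $26,484.729246 = $6,293.474334

$6,293.47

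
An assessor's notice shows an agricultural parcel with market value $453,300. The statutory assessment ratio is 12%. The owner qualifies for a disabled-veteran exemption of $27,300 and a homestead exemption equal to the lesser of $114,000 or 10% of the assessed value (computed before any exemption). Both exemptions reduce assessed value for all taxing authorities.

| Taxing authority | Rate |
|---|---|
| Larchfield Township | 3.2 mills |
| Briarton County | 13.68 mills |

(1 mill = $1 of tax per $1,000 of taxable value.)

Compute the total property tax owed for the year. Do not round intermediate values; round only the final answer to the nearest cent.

$365.56

Assessed value = $453,300 × 0.12 = $54,396
Homestead exemption = min($114,000, 10% × $54,396) = min($114,000, $5,439.6) = $5,439.6 (percentage binds)
Taxable value = $54,396 − $27,300 − $5,439.6 = $21,656.4
Larchfield Township: $21,656.4 × 0.0032 = $69.30048
Briarton County: $21,656.4 × 0.01368 = $296.259552
Total = $365.560032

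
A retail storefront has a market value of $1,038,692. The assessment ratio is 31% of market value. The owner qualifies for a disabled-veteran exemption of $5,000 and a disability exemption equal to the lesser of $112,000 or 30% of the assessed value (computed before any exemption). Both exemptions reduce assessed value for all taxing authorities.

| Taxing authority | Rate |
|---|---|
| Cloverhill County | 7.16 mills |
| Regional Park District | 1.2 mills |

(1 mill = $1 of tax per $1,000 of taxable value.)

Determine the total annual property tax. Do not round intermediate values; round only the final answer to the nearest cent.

$1,842.51

Assessed value = $1,038,692 × 0.31 = $321,994.52
Disability exemption = min($112,000, 30% × $321,994.52) = min($112,000, $96,598.356) = $96,598.356 (percentage binds)
Taxable value = $321,994.52 − $5,000 − $96,598.356 = $220,396.164
Cloverhill County: $220,396.164 × 0.00716 = $1,578.03653424
Regional Park District: $220,396.164 × 0.0012 = $264.4753968
Total = $1,842.51193104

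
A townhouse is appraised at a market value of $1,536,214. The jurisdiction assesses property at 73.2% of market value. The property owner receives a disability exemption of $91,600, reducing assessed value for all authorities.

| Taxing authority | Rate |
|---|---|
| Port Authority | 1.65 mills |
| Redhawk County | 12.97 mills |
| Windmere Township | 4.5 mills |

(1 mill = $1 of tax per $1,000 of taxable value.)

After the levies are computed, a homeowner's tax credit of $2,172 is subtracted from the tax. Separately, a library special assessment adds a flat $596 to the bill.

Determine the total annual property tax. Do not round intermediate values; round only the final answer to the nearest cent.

Assessed value = $1,536,214 × 0.732 = $1,124,508.648
Taxable value = $1,124,508.648 − $91,600 = $1,032,908.648
Port Authority: $1,032,908.648 × 0.00165 = $1,704.2992692
Redhawk County: $1,032,908.648 × 0.01297 = $13,396.82516456
Windmere Township: $1,032,908.648 × 0.0045 = $4,648.088916
Levies subtotal = $19,749.21334976
After credit = $19,749.21334976 − $2,172 = $17,577.21334976
Total = $17,577.21334976 + $596 = $18,173.21334976

$18,173.21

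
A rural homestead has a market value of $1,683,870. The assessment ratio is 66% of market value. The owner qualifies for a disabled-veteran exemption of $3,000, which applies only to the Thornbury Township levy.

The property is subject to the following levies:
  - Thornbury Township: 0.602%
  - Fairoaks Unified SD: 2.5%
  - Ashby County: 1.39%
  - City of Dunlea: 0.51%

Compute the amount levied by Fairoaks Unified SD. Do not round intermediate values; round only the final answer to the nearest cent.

$27,783.86

Assessed value = $1,683,870 × 0.66 = $1,111,354.2
Fairoaks Unified SD taxable value = $1,111,354.2 (exemption does not apply)
Fairoaks Unified SD levy = $1,111,354.2 × 0.025 = $27,783.855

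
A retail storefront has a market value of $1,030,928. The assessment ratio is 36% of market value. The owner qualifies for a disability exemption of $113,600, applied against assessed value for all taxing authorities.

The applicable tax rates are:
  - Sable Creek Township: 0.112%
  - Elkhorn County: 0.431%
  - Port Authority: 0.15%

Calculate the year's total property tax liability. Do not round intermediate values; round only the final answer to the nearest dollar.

Assessed value = $1,030,928 × 0.36 = $371,134.08
Taxable value = $371,134.08 − $113,600 = $257,534.08
Sable Creek Township: $257,534.08 × 0.00112 = $288.4381696
Elkhorn County: $257,534.08 × 0.00431 = $1,109.9718848
Port Authority: $257,534.08 × 0.0015 = $386.30112
Total = $288.4381696 + $1,109.9718848 + $386.30112 = $1,784.7111744

$1,785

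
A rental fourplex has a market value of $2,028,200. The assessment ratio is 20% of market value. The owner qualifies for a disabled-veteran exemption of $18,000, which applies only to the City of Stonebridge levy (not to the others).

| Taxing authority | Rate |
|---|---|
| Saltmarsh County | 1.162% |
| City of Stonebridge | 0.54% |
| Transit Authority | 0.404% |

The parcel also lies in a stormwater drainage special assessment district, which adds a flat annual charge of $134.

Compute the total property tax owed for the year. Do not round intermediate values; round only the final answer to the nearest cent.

$8,579.58

Assessed value = $2,028,200 × 0.2 = $405,640
Saltmarsh County: $405,640 × 0.01162 = $4,713.5368
City of Stonebridge: ($405,640 − $18,000) × 0.0054 = $387,640 × 0.0054 = $2,093.256
Transit Authority: $405,640 × 0.00404 = $1,638.7856
Levies subtotal = $8,445.5784
Total = $8,445.5784 + $134 = $8,579.5784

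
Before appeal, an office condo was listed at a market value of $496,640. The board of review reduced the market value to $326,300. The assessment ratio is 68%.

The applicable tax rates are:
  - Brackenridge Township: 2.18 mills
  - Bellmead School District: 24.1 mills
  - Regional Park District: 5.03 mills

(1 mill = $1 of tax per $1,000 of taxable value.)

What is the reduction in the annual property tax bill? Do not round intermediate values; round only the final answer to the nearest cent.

$3,626.67

Old assessed value = $496,640 × 0.68 = $337,715.2
New assessed value = $326,300 × 0.68 = $221,884
Combined rate = 0.00218 + 0.0241 + 0.00503 = 0.03131
Old tax = $337,715.2 × 0.03131 = $10,573.862912
New tax = $221,884 × 0.03131 = $6,947.18804
Reduction = $10,573.862912 − $6,947.18804 = $3,626.674872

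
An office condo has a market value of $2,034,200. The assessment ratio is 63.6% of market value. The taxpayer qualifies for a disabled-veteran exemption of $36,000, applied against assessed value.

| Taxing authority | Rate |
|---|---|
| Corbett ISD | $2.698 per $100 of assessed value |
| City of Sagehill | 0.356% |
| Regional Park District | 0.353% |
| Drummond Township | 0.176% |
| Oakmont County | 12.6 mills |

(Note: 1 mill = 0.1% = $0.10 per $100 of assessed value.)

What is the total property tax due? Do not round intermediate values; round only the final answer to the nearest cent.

Assessed value = $2,034,200 × 0.636 = $1,293,751.2
Taxable value = $1,293,751.2 − $36,000 = $1,257,751.2
Corbett ISD: $1,257,751.2 × 0.02698 = $33,934.127376
City of Sagehill: $1,257,751.2 × 0.00356 = $4,477.594272
Regional Park District: $1,257,751.2 × 0.00353 = $4,439.861736
Drummond Township: $1,257,751.2 × 0.00176 = $2,213.642112
Oakmont County: $1,257,751.2 × 0.0126 = $15,847.66512
Total = $60,912.890616

$60,912.89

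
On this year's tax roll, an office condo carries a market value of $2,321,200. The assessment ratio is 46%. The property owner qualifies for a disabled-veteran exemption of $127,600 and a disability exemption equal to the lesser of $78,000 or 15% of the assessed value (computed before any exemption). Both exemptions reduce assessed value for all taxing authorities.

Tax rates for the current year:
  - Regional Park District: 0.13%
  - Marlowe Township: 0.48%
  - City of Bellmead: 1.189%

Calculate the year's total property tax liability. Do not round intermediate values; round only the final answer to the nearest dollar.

Assessed value = $2,321,200 × 0.46 = $1,067,752
Disability exemption = min($78,000, 15% × $1,067,752) = min($78,000, $160,162.8) = $78,000 (dollar cap binds)
Taxable value = $1,067,752 − $127,600 − $78,000 = $862,152
Regional Park District: $862,152 × 0.0013 = $1,120.7976
Marlowe Township: $862,152 × 0.0048 = $4,138.3296
City of Bellmead: $862,152 × 0.01189 = $10,250.98728
Total = $15,510.11448

$15,510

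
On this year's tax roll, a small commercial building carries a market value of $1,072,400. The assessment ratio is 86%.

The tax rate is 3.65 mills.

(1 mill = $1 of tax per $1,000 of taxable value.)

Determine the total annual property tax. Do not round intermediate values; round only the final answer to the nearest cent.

$3,366.26

Assessed value = $1,072,400 × 0.86 = $922,264
Tax = $922,264 × 0.00365 = $3,366.2636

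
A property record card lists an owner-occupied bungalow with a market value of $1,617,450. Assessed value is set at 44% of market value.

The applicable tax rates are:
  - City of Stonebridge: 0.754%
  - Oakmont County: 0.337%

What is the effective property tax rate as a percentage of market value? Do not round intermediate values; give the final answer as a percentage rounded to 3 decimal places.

0.480%

Assessed value = $1,617,450 × 0.44 = $711,678
City of Stonebridge: $711,678 × 0.00754 = $5,366.05212
Oakmont County: $711,678 × 0.00337 = $2,398.35486
Total tax = $7,764.40698
Effective rate = $7,764.40698 ÷ $1,617,450 = 0.480% of market value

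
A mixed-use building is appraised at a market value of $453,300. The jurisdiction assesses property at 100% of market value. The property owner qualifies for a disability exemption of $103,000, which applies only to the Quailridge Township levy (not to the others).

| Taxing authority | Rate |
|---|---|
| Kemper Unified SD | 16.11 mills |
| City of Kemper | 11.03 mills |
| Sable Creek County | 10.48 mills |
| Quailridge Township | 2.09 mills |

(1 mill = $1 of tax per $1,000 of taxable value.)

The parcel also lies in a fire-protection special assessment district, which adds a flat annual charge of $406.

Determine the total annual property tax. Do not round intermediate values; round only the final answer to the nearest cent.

Assessed value = $453,300 × 1 = $453,300
Kemper Unified SD: $453,300 × 0.01611 = $7,302.663
City of Kemper: $453,300 × 0.01103 = $4,999.899
Sable Creek County: $453,300 × 0.01048 = $4,750.584
Quailridge Township: ($453,300 − $103,000) × 0.00209 = $350,300 × 0.00209 = $732.127
Levies subtotal = $17,785.273
Total = $17,785.273 + $406 = $18,191.273

$18,191.27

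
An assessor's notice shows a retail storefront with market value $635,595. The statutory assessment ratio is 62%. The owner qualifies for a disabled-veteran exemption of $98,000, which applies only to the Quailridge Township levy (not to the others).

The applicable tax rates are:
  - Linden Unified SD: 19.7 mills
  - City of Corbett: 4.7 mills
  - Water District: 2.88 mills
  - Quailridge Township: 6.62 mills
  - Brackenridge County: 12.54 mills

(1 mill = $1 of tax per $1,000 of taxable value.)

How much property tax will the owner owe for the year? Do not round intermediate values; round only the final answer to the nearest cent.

$17,651.80

Assessed value = $635,595 × 0.62 = $394,068.9
Linden Unified SD: $394,068.9 × 0.0197 = $7,763.15733
City of Corbett: $394,068.9 × 0.0047 = $1,852.12383
Water District: $394,068.9 × 0.00288 = $1,134.918432
Quailridge Township: ($394,068.9 − $98,000) × 0.00662 = $296,068.9 × 0.00662 = $1,959.976118
Brackenridge County: $394,068.9 × 0.01254 = $4,941.624006
Total = $17,651.799716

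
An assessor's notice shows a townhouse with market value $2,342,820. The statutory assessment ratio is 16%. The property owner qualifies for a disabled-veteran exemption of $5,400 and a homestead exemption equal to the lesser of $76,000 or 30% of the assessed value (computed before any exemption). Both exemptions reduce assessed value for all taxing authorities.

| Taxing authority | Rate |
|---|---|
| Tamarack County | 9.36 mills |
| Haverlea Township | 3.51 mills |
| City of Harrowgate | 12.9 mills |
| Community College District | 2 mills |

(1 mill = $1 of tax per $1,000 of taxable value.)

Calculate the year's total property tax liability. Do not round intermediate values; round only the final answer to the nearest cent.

$8,149.14

Assessed value = $2,342,820 × 0.16 = $374,851.2
Homestead exemption = min($76,000, 30% × $374,851.2) = min($76,000, $112,455.36) = $76,000 (dollar cap binds)
Taxable value = $374,851.2 − $5,400 − $76,000 = $293,451.2
Tamarack County: $293,451.2 × 0.00936 = $2,746.703232
Haverlea Township: $293,451.2 × 0.00351 = $1,030.013712
City of Harrowgate: $293,451.2 × 0.0129 = $3,785.52048
Community College District: $293,451.2 × 0.002 = $586.9024
Total = $8,149.139824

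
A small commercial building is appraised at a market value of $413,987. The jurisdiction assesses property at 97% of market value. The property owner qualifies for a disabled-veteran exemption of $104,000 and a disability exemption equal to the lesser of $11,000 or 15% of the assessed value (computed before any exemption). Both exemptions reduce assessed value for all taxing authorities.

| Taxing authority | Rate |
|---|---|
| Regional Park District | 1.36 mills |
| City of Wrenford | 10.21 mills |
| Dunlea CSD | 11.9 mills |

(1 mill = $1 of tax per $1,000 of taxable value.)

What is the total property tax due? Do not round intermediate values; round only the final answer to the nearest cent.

Assessed value = $413,987 × 0.97 = $401,567.39
Disability exemption = min($11,000, 15% × $401,567.39) = min($11,000, $60,235.1085) = $11,000 (dollar cap binds)
Taxable value = $401,567.39 − $104,000 − $11,000 = $286,567.39
Regional Park District: $286,567.39 × 0.00136 = $389.7316504
City of Wrenford: $286,567.39 × 0.01021 = $2,925.8530519
Dunlea CSD: $286,567.39 × 0.0119 = $3,410.151941
Total = $6,725.7366433

$6,725.74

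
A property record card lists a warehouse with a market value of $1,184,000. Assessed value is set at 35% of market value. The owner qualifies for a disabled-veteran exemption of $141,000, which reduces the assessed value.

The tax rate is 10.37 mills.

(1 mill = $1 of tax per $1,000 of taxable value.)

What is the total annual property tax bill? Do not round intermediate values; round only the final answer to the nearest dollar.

Assessed value = $1,184,000 × 0.35 = $414,400
Taxable value = $414,400 − $141,000 = $273,400
Tax = $273,400 × 0.01037 = $2,835.158

$2,835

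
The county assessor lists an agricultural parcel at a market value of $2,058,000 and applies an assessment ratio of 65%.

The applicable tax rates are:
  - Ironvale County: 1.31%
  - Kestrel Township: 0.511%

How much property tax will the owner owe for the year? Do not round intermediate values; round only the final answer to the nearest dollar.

Assessed value = $2,058,000 × 0.65 = $1,337,700
Ironvale County: $1,337,700 × 0.0131 = $17,523.87
Kestrel Township: $1,337,700 × 0.00511 = $6,835.647
Total = $17,523.87 + $6,835.647 = $24,359.517

$24,360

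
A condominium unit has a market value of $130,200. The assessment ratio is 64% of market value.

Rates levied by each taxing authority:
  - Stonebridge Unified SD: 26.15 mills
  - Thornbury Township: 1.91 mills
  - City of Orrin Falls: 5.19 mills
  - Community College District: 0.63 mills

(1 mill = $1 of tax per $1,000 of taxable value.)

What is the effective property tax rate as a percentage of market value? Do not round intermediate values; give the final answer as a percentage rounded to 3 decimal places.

Assessed value = $130,200 × 0.64 = $83,328
Stonebridge Unified SD: $83,328 × 0.02615 = $2,179.0272
Thornbury Township: $83,328 × 0.00191 = $159.15648
City of Orrin Falls: $83,328 × 0.00519 = $432.47232
Community College District: $83,328 × 0.00063 = $52.49664
Total tax = $2,823.15264
Effective rate = $2,823.15264 ÷ $130,200 = 2.168% of market value

2.168%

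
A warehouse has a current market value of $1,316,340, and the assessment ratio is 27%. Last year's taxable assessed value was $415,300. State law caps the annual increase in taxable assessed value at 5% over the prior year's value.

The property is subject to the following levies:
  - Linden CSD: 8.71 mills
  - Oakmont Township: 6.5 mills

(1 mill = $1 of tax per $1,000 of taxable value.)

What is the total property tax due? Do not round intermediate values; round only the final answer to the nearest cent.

$5,405.81

Uncapped assessed value = $1,316,340 × 0.27 = $355,411.8
Cap limit = $415,300 × 1.05 = $436,065
Taxable assessed value = min($355,411.8, $436,065) = $355,411.8 (cap does not bind)
Linden CSD: $355,411.8 × 0.00871 = $3,095.636778
Oakmont Township: $355,411.8 × 0.0065 = $2,310.1767
Total = $5,405.813478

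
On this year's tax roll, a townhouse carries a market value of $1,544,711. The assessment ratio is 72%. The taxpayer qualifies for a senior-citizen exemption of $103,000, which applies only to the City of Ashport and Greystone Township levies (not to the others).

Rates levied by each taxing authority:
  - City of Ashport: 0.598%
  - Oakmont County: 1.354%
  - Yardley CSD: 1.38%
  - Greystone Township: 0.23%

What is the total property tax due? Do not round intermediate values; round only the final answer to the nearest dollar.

Assessed value = $1,544,711 × 0.72 = $1,112,191.92
City of Ashport: ($1,112,191.92 − $103,000) × 0.00598 = $1,009,191.92 × 0.00598 = $6,034.9676816
Oakmont County: $1,112,191.92 × 0.01354 = $15,059.0785968
Yardley CSD: $1,112,191.92 × 0.0138 = $15,348.248496
Greystone Township: ($1,112,191.92 − $103,000) × 0.0023 = $1,009,191.92 × 0.0023 = $2,321.141416
Total = $38,763.4361904

$38,763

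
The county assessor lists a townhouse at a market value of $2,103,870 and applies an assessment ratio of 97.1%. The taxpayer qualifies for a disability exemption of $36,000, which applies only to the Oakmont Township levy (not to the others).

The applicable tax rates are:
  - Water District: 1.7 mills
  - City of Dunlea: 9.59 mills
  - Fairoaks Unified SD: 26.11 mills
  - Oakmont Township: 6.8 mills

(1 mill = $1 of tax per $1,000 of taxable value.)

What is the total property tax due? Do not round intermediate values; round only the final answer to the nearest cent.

$90,049.51

Assessed value = $2,103,870 × 0.971 = $2,042,857.77
Water District: $2,042,857.77 × 0.0017 = $3,472.858209
City of Dunlea: $2,042,857.77 × 0.00959 = $19,591.0060143
Fairoaks Unified SD: $2,042,857.77 × 0.02611 = $53,339.0163747
Oakmont Township: ($2,042,857.77 − $36,000) × 0.0068 = $2,006,857.77 × 0.0068 = $13,646.632836
Total = $90,049.513434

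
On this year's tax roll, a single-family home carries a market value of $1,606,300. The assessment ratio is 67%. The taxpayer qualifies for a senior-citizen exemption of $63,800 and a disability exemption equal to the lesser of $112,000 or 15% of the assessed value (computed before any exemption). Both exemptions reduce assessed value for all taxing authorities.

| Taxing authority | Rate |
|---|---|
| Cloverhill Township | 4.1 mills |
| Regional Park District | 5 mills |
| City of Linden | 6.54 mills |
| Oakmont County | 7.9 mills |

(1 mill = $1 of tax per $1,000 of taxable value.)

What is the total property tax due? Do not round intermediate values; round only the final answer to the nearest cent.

Assessed value = $1,606,300 × 0.67 = $1,076,221
Disability exemption = min($112,000, 15% × $1,076,221) = min($112,000, $161,433.15) = $112,000 (dollar cap binds)
Taxable value = $1,076,221 − $63,800 − $112,000 = $900,421
Cloverhill Township: $900,421 × 0.0041 = $3,691.7261
Regional Park District: $900,421 × 0.005 = $4,502.105
City of Linden: $900,421 × 0.00654 = $5,888.75334
Oakmont County: $900,421 × 0.0079 = $7,113.3259
Total = $21,195.91034

$21,195.91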